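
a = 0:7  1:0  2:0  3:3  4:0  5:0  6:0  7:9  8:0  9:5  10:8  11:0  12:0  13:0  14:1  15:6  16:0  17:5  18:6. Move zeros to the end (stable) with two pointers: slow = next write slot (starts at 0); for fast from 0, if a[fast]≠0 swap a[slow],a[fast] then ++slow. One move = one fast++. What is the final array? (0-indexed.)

(s=0,f=0) a[fast]=7≠0 swap→a[0]=7 → slow++,fast++
(s=1,f=1) a[fast]=0 → fast++
(s=1,f=2) a[fast]=0 → fast++
(s=1,f=3) a[fast]=3≠0 swap→a[1]=3 → slow++,fast++
(s=2,f=4) a[fast]=0 → fast++
(s=2,f=5) a[fast]=0 → fast++
(s=2,f=6) a[fast]=0 → fast++
(s=2,f=7) a[fast]=9≠0 swap→a[2]=9 → slow++,fast++
(s=3,f=8) a[fast]=0 → fast++
(s=3,f=9) a[fast]=5≠0 swap→a[3]=5 → slow++,fast++
(s=4,f=10) a[fast]=8≠0 swap→a[4]=8 → slow++,fast++
(s=5,f=11) a[fast]=0 → fast++
(s=5,f=12) a[fast]=0 → fast++
(s=5,f=13) a[fast]=0 → fast++
(s=5,f=14) a[fast]=1≠0 swap→a[5]=1 → slow++,fast++
(s=6,f=15) a[fast]=6≠0 swap→a[6]=6 → slow++,fast++
(s=7,f=16) a[fast]=0 → fast++
(s=7,f=17) a[fast]=5≠0 swap→a[7]=5 → slow++,fast++
(s=8,f=18) a[fast]=6≠0 swap→a[8]=6 → slow++,fast++

[7, 3, 9, 5, 8, 1, 6, 5, 6, 0, 0, 0, 0, 0, 0, 0, 0, 0, 0]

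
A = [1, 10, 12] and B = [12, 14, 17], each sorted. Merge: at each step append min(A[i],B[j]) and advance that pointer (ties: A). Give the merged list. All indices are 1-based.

[1, 10, 12, 12, 14, 17]

i=1 j=1: A[i]=1<=B[j]=12 take 1, i++
i=2 j=1: A[i]=10<=B[j]=12 take 10, i++
i=3 j=1: A[i]=12<=B[j]=12 take 12, i++
i=4 j=1: A done, take B[j]=12, j++
i=4 j=2: A done, take B[j]=14, j++
i=4 j=3: A done, take B[j]=17, j++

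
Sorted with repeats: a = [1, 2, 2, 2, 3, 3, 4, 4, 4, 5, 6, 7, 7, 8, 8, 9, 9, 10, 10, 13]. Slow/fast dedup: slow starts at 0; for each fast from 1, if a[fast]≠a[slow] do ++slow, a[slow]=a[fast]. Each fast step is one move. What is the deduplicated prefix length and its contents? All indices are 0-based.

slow=0 fast=1: a[fast]=2≠a[slow]=1 write a[1]=2, slow++,fast++
slow=1 fast=2: a[fast]=2=a[slow] dup, fast++
slow=1 fast=3: a[fast]=2=a[slow] dup, fast++
slow=1 fast=4: a[fast]=3≠a[slow]=2 write a[2]=3, slow++,fast++
slow=2 fast=5: a[fast]=3=a[slow] dup, fast++
slow=2 fast=6: a[fast]=4≠a[slow]=3 write a[3]=4, slow++,fast++
slow=3 fast=7: a[fast]=4=a[slow] dup, fast++
slow=3 fast=8: a[fast]=4=a[slow] dup, fast++
slow=3 fast=9: a[fast]=5≠a[slow]=4 write a[4]=5, slow++,fast++
slow=4 fast=10: a[fast]=6≠a[slow]=5 write a[5]=6, slow++,fast++
slow=5 fast=11: a[fast]=7≠a[slow]=6 write a[6]=7, slow++,fast++
slow=6 fast=12: a[fast]=7=a[slow] dup, fast++
slow=6 fast=13: a[fast]=8≠a[slow]=7 write a[7]=8, slow++,fast++
slow=7 fast=14: a[fast]=8=a[slow] dup, fast++
slow=7 fast=15: a[fast]=9≠a[slow]=8 write a[8]=9, slow++,fast++
slow=8 fast=16: a[fast]=9=a[slow] dup, fast++
slow=8 fast=17: a[fast]=10≠a[slow]=9 write a[9]=10, slow++,fast++
slow=9 fast=18: a[fast]=10=a[slow] dup, fast++
slow=9 fast=19: a[fast]=13≠a[slow]=10 write a[10]=13, slow++,fast++

length 11; prefix = [1, 2, 3, 4, 5, 6, 7, 8, 9, 10, 13]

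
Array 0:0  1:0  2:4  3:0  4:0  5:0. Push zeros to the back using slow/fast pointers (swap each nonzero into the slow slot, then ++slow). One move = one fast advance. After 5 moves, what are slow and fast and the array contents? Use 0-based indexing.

slow=1, fast=5, a=[4, 0, 0, 0, 0, 0]

(s=0,f=0) a[fast]=0 → fast++
(s=0,f=1) a[fast]=0 → fast++
(s=0,f=2) a[fast]=4≠0 swap→a[0]=4 → slow++,fast++
(s=1,f=3) a[fast]=0 → fast++
(s=1,f=4) a[fast]=0 → fast++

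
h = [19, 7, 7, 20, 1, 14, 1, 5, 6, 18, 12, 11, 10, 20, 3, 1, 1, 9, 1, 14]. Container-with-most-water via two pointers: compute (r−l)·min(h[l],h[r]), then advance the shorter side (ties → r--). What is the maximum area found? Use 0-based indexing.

l=0 r=19: min(19,14)*19=266 best=266 *, r--
l=0 r=18: min(19,1)*18=18 best=266, r--
l=0 r=17: min(19,9)*17=153 best=266, r--
l=0 r=16: min(19,1)*16=16 best=266, r--
l=0 r=15: min(19,1)*15=15 best=266, r--
l=0 r=14: min(19,3)*14=42 best=266, r--
l=0 r=13: min(19,20)*13=247 best=266, l++
l=1 r=13: min(7,20)*12=84 best=266, l++
l=2 r=13: min(7,20)*11=77 best=266, l++
l=3 r=13: min(20,20)*10=200 best=266, r--
l=3 r=12: min(20,10)*9=90 best=266, r--
l=3 r=11: min(20,11)*8=88 best=266, r--
l=3 r=10: min(20,12)*7=84 best=266, r--
l=3 r=9: min(20,18)*6=108 best=266, r--
l=3 r=8: min(20,6)*5=30 best=266, r--
l=3 r=7: min(20,5)*4=20 best=266, r--
l=3 r=6: min(20,1)*3=3 best=266, r--
l=3 r=5: min(20,14)*2=28 best=266, r--
l=3 r=4: min(20,1)*1=1 best=266, r--

max area = 266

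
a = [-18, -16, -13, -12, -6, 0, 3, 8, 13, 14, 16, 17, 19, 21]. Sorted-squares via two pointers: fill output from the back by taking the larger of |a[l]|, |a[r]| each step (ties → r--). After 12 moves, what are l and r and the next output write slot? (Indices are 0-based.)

l=5, r=6, next write slot=1

[0,13] |-18|<=|21| out[13]=441 → r--
[0,12] |-18|<=|19| out[12]=361 → r--
[0,11] |-18|>|17| out[11]=324 → l++
[1,11] |-16|<=|17| out[10]=289 → r--
[1,10] |-16|<=|16| out[9]=256 → r--
[1,9] |-16|>|14| out[8]=256 → l++
[2,9] |-13|<=|14| out[7]=196 → r--
[2,8] |-13|<=|13| out[6]=169 → r--
[2,7] |-13|>|8| out[5]=169 → l++
[3,7] |-12|>|8| out[4]=144 → l++
[4,7] |-6|<=|8| out[3]=64 → r--
[4,6] |-6|>|3| out[2]=36 → l++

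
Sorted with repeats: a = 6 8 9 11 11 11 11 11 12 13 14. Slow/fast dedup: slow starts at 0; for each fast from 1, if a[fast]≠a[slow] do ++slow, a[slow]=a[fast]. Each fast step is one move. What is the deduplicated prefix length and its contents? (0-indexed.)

slow=0 fast=1: a[fast]=8≠a[slow]=6 write a[1]=8, slow++,fast++
slow=1 fast=2: a[fast]=9≠a[slow]=8 write a[2]=9, slow++,fast++
slow=2 fast=3: a[fast]=11≠a[slow]=9 write a[3]=11, slow++,fast++
slow=3 fast=4: a[fast]=11=a[slow] dup, fast++
slow=3 fast=5: a[fast]=11=a[slow] dup, fast++
slow=3 fast=6: a[fast]=11=a[slow] dup, fast++
slow=3 fast=7: a[fast]=11=a[slow] dup, fast++
slow=3 fast=8: a[fast]=12≠a[slow]=11 write a[4]=12, slow++,fast++
slow=4 fast=9: a[fast]=13≠a[slow]=12 write a[5]=13, slow++,fast++
slow=5 fast=10: a[fast]=14≠a[slow]=13 write a[6]=14, slow++,fast++

length 7; prefix = [6, 8, 9, 11, 12, 13, 14]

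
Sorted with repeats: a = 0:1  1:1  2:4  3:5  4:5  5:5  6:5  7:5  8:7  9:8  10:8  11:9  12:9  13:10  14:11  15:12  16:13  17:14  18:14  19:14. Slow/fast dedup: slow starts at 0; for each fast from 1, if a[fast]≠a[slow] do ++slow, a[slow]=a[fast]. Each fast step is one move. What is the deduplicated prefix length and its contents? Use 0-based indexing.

length 11; prefix = [1, 4, 5, 7, 8, 9, 10, 11, 12, 13, 14]

slow=0 fast=1: a[fast]=1=a[slow] dup, fast++
slow=0 fast=2: a[fast]=4≠a[slow]=1 write a[1]=4, slow++,fast++
slow=1 fast=3: a[fast]=5≠a[slow]=4 write a[2]=5, slow++,fast++
slow=2 fast=4: a[fast]=5=a[slow] dup, fast++
slow=2 fast=5: a[fast]=5=a[slow] dup, fast++
slow=2 fast=6: a[fast]=5=a[slow] dup, fast++
slow=2 fast=7: a[fast]=5=a[slow] dup, fast++
slow=2 fast=8: a[fast]=7≠a[slow]=5 write a[3]=7, slow++,fast++
slow=3 fast=9: a[fast]=8≠a[slow]=7 write a[4]=8, slow++,fast++
slow=4 fast=10: a[fast]=8=a[slow] dup, fast++
slow=4 fast=11: a[fast]=9≠a[slow]=8 write a[5]=9, slow++,fast++
slow=5 fast=12: a[fast]=9=a[slow] dup, fast++
slow=5 fast=13: a[fast]=10≠a[slow]=9 write a[6]=10, slow++,fast++
slow=6 fast=14: a[fast]=11≠a[slow]=10 write a[7]=11, slow++,fast++
slow=7 fast=15: a[fast]=12≠a[slow]=11 write a[8]=12, slow++,fast++
slow=8 fast=16: a[fast]=13≠a[slow]=12 write a[9]=13, slow++,fast++
slow=9 fast=17: a[fast]=14≠a[slow]=13 write a[10]=14, slow++,fast++
slow=10 fast=18: a[fast]=14=a[slow] dup, fast++
slow=10 fast=19: a[fast]=14=a[slow] dup, fast++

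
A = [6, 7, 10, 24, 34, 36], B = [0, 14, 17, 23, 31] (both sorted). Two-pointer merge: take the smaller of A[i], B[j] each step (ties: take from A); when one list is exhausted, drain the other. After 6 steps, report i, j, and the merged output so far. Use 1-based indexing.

i=4, j=4, merged so far=[0, 6, 7, 10, 14, 17]

i=1 j=1: A[i]=6>B[j]=0 take 0, j++
i=1 j=2: A[i]=6<=B[j]=14 take 6, i++
i=2 j=2: A[i]=7<=B[j]=14 take 7, i++
i=3 j=2: A[i]=10<=B[j]=14 take 10, i++
i=4 j=2: A[i]=24>B[j]=14 take 14, j++
i=4 j=3: A[i]=24>B[j]=17 take 17, j++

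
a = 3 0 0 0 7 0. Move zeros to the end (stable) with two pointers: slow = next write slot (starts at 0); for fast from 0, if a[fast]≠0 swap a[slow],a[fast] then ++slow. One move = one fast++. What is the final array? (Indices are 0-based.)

slow=0 fast=0: a[fast]=3≠0 swap→a[0]=3, slow++,fast++
slow=1 fast=1: a[fast]=0, fast++
slow=1 fast=2: a[fast]=0, fast++
slow=1 fast=3: a[fast]=0, fast++
slow=1 fast=4: a[fast]=7≠0 swap→a[1]=7, slow++,fast++
slow=2 fast=5: a[fast]=0, fast++

[3, 7, 0, 0, 0, 0]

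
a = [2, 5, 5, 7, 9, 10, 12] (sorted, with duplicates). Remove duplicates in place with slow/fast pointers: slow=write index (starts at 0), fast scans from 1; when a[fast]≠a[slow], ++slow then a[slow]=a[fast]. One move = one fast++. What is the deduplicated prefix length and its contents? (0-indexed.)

length 6; prefix = [2, 5, 7, 9, 10, 12]

slow=0 fast=1: a[fast]=5≠a[slow]=2 write a[1]=5, slow++,fast++
slow=1 fast=2: a[fast]=5=a[slow] dup, fast++
slow=1 fast=3: a[fast]=7≠a[slow]=5 write a[2]=7, slow++,fast++
slow=2 fast=4: a[fast]=9≠a[slow]=7 write a[3]=9, slow++,fast++
slow=3 fast=5: a[fast]=10≠a[slow]=9 write a[4]=10, slow++,fast++
slow=4 fast=6: a[fast]=12≠a[slow]=10 write a[5]=12, slow++,fast++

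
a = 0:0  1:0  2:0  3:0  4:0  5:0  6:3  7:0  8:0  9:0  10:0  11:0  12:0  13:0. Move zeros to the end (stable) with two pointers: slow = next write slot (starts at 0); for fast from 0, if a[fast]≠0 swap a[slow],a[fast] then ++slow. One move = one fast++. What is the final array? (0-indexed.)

(s=0,f=0) a[fast]=0 → fast++
(s=0,f=1) a[fast]=0 → fast++
(s=0,f=2) a[fast]=0 → fast++
(s=0,f=3) a[fast]=0 → fast++
(s=0,f=4) a[fast]=0 → fast++
(s=0,f=5) a[fast]=0 → fast++
(s=0,f=6) a[fast]=3≠0 swap→a[0]=3 → slow++,fast++
(s=1,f=7) a[fast]=0 → fast++
(s=1,f=8) a[fast]=0 → fast++
(s=1,f=9) a[fast]=0 → fast++
(s=1,f=10) a[fast]=0 → fast++
(s=1,f=11) a[fast]=0 → fast++
(s=1,f=12) a[fast]=0 → fast++
(s=1,f=13) a[fast]=0 → fast++

[3, 0, 0, 0, 0, 0, 0, 0, 0, 0, 0, 0, 0, 0]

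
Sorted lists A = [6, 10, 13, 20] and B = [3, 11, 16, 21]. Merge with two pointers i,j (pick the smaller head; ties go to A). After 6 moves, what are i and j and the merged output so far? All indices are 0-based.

i=3, j=3, merged so far=[3, 6, 10, 11, 13, 16]

i=0 j=0: A[i]=6>B[j]=3 take 3, j++
i=0 j=1: A[i]=6<=B[j]=11 take 6, i++
i=1 j=1: A[i]=10<=B[j]=11 take 10, i++
i=2 j=1: A[i]=13>B[j]=11 take 11, j++
i=2 j=2: A[i]=13<=B[j]=16 take 13, i++
i=3 j=2: A[i]=20>B[j]=16 take 16, j++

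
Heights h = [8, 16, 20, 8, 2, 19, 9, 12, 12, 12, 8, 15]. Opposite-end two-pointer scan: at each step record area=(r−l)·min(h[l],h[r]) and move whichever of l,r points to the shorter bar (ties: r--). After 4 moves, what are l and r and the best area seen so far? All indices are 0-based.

[0,11] min(8,15)*11=88 best=88 * → l++
[1,11] min(16,15)*10=150 best=150 * → r--
[1,10] min(16,8)*9=72 best=150 → r--
[1,9] min(16,12)*8=96 best=150 → r--

l=1, r=8, best area=150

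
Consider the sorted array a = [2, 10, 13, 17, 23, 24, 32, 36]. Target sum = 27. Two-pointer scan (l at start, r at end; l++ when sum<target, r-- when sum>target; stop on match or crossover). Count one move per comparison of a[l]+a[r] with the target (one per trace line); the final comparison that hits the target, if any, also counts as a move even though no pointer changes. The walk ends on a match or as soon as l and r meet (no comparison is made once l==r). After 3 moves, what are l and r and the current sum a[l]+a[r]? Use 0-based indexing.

[0,7] 2+36=38 >27 → r--
[0,6] 2+32=34 >27 → r--
[0,5] 2+24=26 <27 → l++

l=1, r=5, sum=34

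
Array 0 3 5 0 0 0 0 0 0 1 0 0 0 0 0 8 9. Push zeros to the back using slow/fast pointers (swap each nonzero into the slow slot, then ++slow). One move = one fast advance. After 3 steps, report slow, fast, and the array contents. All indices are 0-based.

slow=2, fast=3, a=[3, 5, 0, 0, 0, 0, 0, 0, 0, 1, 0, 0, 0, 0, 0, 8, 9]

slow=0 fast=0: a[fast]=0, fast++
slow=0 fast=1: a[fast]=3≠0 swap→a[0]=3, slow++,fast++
slow=1 fast=2: a[fast]=5≠0 swap→a[1]=5, slow++,fast++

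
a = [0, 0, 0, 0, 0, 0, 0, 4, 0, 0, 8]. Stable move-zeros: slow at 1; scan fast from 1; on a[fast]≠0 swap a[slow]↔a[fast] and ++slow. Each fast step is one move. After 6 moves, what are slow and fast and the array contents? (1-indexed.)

slow=1, fast=7, a=[0, 0, 0, 0, 0, 0, 0, 4, 0, 0, 8]

(s=1,f=1) a[fast]=0 → fast++
(s=1,f=2) a[fast]=0 → fast++
(s=1,f=3) a[fast]=0 → fast++
(s=1,f=4) a[fast]=0 → fast++
(s=1,f=5) a[fast]=0 → fast++
(s=1,f=6) a[fast]=0 → fast++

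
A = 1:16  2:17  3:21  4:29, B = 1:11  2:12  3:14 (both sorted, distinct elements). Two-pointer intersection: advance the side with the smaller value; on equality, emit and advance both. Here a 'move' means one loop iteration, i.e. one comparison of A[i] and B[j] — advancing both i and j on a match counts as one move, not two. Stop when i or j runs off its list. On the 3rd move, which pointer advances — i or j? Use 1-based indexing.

i=1 j=1: 16>11, j++
i=1 j=2: 16>12, j++
i=1 j=3: 16>14, j++

j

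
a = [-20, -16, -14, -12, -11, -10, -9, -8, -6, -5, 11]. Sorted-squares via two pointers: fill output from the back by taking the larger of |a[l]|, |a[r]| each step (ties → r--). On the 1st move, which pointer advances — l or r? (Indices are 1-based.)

l

[1,11] |-20|>|11| out[11]=400 → l++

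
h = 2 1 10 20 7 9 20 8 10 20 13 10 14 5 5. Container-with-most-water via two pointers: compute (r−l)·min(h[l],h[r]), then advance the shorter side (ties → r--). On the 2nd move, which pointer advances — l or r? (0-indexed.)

l

l=0 r=14: min(2,5)*14=28 best=28 *, l++
l=1 r=14: min(1,5)*13=13 best=28, l++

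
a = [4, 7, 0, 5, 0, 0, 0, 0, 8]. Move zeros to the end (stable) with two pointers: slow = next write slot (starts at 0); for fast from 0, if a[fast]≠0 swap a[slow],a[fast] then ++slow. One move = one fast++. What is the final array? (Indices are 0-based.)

[4, 7, 5, 8, 0, 0, 0, 0, 0]

(s=0,f=0) a[fast]=4≠0 swap→a[0]=4 → slow++,fast++
(s=1,f=1) a[fast]=7≠0 swap→a[1]=7 → slow++,fast++
(s=2,f=2) a[fast]=0 → fast++
(s=2,f=3) a[fast]=5≠0 swap→a[2]=5 → slow++,fast++
(s=3,f=4) a[fast]=0 → fast++
(s=3,f=5) a[fast]=0 → fast++
(s=3,f=6) a[fast]=0 → fast++
(s=3,f=7) a[fast]=0 → fast++
(s=3,f=8) a[fast]=8≠0 swap→a[3]=8 → slow++,fast++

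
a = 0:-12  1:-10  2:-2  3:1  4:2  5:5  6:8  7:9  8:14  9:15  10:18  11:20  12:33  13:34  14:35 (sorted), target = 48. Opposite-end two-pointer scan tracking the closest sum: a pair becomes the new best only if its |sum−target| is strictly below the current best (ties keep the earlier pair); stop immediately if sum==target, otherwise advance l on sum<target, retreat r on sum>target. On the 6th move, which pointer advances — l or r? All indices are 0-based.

[0,14] -12+35=23 d=25 * → l++
[1,14] -10+35=25 d=23 * → l++
[2,14] -2+35=33 d=15 * → l++
[3,14] 1+35=36 d=12 * → l++
[4,14] 2+35=37 d=11 * → l++
[5,14] 5+35=40 d=8 * → l++

l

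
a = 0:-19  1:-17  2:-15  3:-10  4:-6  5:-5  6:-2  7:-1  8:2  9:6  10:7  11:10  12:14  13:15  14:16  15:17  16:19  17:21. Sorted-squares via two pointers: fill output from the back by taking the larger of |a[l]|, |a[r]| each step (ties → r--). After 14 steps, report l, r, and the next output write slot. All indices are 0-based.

l=5, r=8, next write slot=3

l=0 r=17: |-19|<=|21| out[17]=441, r--
l=0 r=16: |-19|<=|19| out[16]=361, r--
l=0 r=15: |-19|>|17| out[15]=361, l++
l=1 r=15: |-17|<=|17| out[14]=289, r--
l=1 r=14: |-17|>|16| out[13]=289, l++
l=2 r=14: |-15|<=|16| out[12]=256, r--
l=2 r=13: |-15|<=|15| out[11]=225, r--
l=2 r=12: |-15|>|14| out[10]=225, l++
l=3 r=12: |-10|<=|14| out[9]=196, r--
l=3 r=11: |-10|<=|10| out[8]=100, r--
l=3 r=10: |-10|>|7| out[7]=100, l++
l=4 r=10: |-6|<=|7| out[6]=49, r--
l=4 r=9: |-6|<=|6| out[5]=36, r--
l=4 r=8: |-6|>|2| out[4]=36, l++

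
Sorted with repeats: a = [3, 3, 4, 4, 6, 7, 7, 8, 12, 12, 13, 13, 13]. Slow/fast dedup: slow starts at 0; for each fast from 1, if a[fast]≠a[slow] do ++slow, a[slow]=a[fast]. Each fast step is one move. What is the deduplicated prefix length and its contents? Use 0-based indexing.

(s=0,f=1) a[fast]=3=a[slow] dup → fast++
(s=0,f=2) a[fast]=4≠a[slow]=3 write a[1]=4 → slow++,fast++
(s=1,f=3) a[fast]=4=a[slow] dup → fast++
(s=1,f=4) a[fast]=6≠a[slow]=4 write a[2]=6 → slow++,fast++
(s=2,f=5) a[fast]=7≠a[slow]=6 write a[3]=7 → slow++,fast++
(s=3,f=6) a[fast]=7=a[slow] dup → fast++
(s=3,f=7) a[fast]=8≠a[slow]=7 write a[4]=8 → slow++,fast++
(s=4,f=8) a[fast]=12≠a[slow]=8 write a[5]=12 → slow++,fast++
(s=5,f=9) a[fast]=12=a[slow] dup → fast++
(s=5,f=10) a[fast]=13≠a[slow]=12 write a[6]=13 → slow++,fast++
(s=6,f=11) a[fast]=13=a[slow] dup → fast++
(s=6,f=12) a[fast]=13=a[slow] dup → fast++

length 7; prefix = [3, 4, 6, 7, 8, 12, 13]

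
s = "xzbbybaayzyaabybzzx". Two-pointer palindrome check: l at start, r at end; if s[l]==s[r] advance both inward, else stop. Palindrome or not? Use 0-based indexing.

not a palindrome (mismatch at 2,16)

l=0 r=18: 'x'=='x', l++,r--
l=1 r=17: 'z'=='z', l++,r--
l=2 r=16: 'b'!='z', stop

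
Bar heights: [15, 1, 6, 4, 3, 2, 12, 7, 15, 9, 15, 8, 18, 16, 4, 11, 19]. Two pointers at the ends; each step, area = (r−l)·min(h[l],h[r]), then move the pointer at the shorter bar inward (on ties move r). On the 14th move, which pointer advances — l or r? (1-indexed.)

[1,17] min(15,19)*16=240 best=240 * → l++
[2,17] min(1,19)*15=15 best=240 → l++
[3,17] min(6,19)*14=84 best=240 → l++
[4,17] min(4,19)*13=52 best=240 → l++
[5,17] min(3,19)*12=36 best=240 → l++
[6,17] min(2,19)*11=22 best=240 → l++
[7,17] min(12,19)*10=120 best=240 → l++
[8,17] min(7,19)*9=63 best=240 → l++
[9,17] min(15,19)*8=120 best=240 → l++
[10,17] min(9,19)*7=63 best=240 → l++
[11,17] min(15,19)*6=90 best=240 → l++
[12,17] min(8,19)*5=40 best=240 → l++
[13,17] min(18,19)*4=72 best=240 → l++
[14,17] min(16,19)*3=48 best=240 → l++

l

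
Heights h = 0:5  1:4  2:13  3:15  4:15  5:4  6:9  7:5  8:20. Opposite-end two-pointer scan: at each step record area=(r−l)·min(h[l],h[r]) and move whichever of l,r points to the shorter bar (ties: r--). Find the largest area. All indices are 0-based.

max area = 78

[0,8] min(5,20)*8=40 best=40 * → l++
[1,8] min(4,20)*7=28 best=40 → l++
[2,8] min(13,20)*6=78 best=78 * → l++
[3,8] min(15,20)*5=75 best=78 → l++
[4,8] min(15,20)*4=60 best=78 → l++
[5,8] min(4,20)*3=12 best=78 → l++
[6,8] min(9,20)*2=18 best=78 → l++
[7,8] min(5,20)*1=5 best=78 → l++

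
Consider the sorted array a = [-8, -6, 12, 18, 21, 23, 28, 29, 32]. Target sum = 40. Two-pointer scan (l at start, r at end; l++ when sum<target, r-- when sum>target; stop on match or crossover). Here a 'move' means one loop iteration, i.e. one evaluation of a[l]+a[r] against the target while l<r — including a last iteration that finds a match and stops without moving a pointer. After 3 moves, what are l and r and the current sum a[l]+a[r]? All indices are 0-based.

l=2, r=7, sum=41

l=0 r=8: -8+32=24 <40, l++
l=1 r=8: -6+32=26 <40, l++
l=2 r=8: 12+32=44 >40, r--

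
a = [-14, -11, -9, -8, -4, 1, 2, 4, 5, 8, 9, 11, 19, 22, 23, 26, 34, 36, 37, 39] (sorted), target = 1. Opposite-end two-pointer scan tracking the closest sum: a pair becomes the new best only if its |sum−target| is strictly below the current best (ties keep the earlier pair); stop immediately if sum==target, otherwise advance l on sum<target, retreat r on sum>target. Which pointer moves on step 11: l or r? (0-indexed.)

r

[0,19] -14+39=25 d=24 * → r--
[0,18] -14+37=23 d=22 * → r--
[0,17] -14+36=22 d=21 * → r--
[0,16] -14+34=20 d=19 * → r--
[0,15] -14+26=12 d=11 * → r--
[0,14] -14+23=9 d=8 * → r--
[0,13] -14+22=8 d=7 * → r--
[0,12] -14+19=5 d=4 * → r--
[0,11] -14+11=-3 d=4 → l++
[1,11] -11+11=0 d=1 * → l++
[2,11] -9+11=2 d=1 → r--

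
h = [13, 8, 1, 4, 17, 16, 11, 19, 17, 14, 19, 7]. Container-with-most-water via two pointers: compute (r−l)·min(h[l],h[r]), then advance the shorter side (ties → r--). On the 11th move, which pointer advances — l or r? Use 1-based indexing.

l=1 r=12: min(13,7)*11=77 best=77 *, r--
l=1 r=11: min(13,19)*10=130 best=130 *, l++
l=2 r=11: min(8,19)*9=72 best=130, l++
l=3 r=11: min(1,19)*8=8 best=130, l++
l=4 r=11: min(4,19)*7=28 best=130, l++
l=5 r=11: min(17,19)*6=102 best=130, l++
l=6 r=11: min(16,19)*5=80 best=130, l++
l=7 r=11: min(11,19)*4=44 best=130, l++
l=8 r=11: min(19,19)*3=57 best=130, r--
l=8 r=10: min(19,14)*2=28 best=130, r--
l=8 r=9: min(19,17)*1=17 best=130, r--

r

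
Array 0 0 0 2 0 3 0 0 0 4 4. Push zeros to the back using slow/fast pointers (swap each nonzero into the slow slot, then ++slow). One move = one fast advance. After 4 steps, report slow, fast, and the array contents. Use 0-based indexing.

slow=1, fast=4, a=[2, 0, 0, 0, 0, 3, 0, 0, 0, 4, 4]

(s=0,f=0) a[fast]=0 → fast++
(s=0,f=1) a[fast]=0 → fast++
(s=0,f=2) a[fast]=0 → fast++
(s=0,f=3) a[fast]=2≠0 swap→a[0]=2 → slow++,fast++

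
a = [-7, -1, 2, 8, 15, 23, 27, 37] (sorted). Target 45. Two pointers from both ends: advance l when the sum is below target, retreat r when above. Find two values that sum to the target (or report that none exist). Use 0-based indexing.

(8, 37)

l=0 r=7: -7+37=30 <45, l++
l=1 r=7: -1+37=36 <45, l++
l=2 r=7: 2+37=39 <45, l++
l=3 r=7: 8+37=45, found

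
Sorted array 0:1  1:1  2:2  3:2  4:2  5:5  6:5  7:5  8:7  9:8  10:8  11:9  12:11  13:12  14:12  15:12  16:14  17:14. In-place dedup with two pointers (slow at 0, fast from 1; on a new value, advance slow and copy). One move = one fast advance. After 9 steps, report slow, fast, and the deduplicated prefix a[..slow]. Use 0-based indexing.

slow=0 fast=1: a[fast]=1=a[slow] dup, fast++
slow=0 fast=2: a[fast]=2≠a[slow]=1 write a[1]=2, slow++,fast++
slow=1 fast=3: a[fast]=2=a[slow] dup, fast++
slow=1 fast=4: a[fast]=2=a[slow] dup, fast++
slow=1 fast=5: a[fast]=5≠a[slow]=2 write a[2]=5, slow++,fast++
slow=2 fast=6: a[fast]=5=a[slow] dup, fast++
slow=2 fast=7: a[fast]=5=a[slow] dup, fast++
slow=2 fast=8: a[fast]=7≠a[slow]=5 write a[3]=7, slow++,fast++
slow=3 fast=9: a[fast]=8≠a[slow]=7 write a[4]=8, slow++,fast++

slow=4, fast=10, prefix=[1, 2, 5, 7, 8]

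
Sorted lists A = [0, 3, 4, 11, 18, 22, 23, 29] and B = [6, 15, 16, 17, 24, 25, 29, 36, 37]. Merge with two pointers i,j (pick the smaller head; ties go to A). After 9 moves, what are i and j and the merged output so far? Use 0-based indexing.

i=5, j=4, merged so far=[0, 3, 4, 6, 11, 15, 16, 17, 18]

[i=0,j=0] A[i]=0<=B[j]=6 take 0 → i++
[i=1,j=0] A[i]=3<=B[j]=6 take 3 → i++
[i=2,j=0] A[i]=4<=B[j]=6 take 4 → i++
[i=3,j=0] A[i]=11>B[j]=6 take 6 → j++
[i=3,j=1] A[i]=11<=B[j]=15 take 11 → i++
[i=4,j=1] A[i]=18>B[j]=15 take 15 → j++
[i=4,j=2] A[i]=18>B[j]=16 take 16 → j++
[i=4,j=3] A[i]=18>B[j]=17 take 17 → j++
[i=4,j=4] A[i]=18<=B[j]=24 take 18 → i++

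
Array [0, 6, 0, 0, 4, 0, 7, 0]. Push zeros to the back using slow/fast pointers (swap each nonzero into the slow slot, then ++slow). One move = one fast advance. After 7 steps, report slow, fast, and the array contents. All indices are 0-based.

slow=3, fast=7, a=[6, 4, 7, 0, 0, 0, 0, 0]

(s=0,f=0) a[fast]=0 → fast++
(s=0,f=1) a[fast]=6≠0 swap→a[0]=6 → slow++,fast++
(s=1,f=2) a[fast]=0 → fast++
(s=1,f=3) a[fast]=0 → fast++
(s=1,f=4) a[fast]=4≠0 swap→a[1]=4 → slow++,fast++
(s=2,f=5) a[fast]=0 → fast++
(s=2,f=6) a[fast]=7≠0 swap→a[2]=7 → slow++,fast++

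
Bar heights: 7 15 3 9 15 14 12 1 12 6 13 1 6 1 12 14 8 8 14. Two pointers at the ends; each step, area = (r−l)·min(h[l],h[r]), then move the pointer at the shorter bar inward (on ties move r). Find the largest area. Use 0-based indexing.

l=0 r=18: min(7,14)*18=126 best=126 *, l++
l=1 r=18: min(15,14)*17=238 best=238 *, r--
l=1 r=17: min(15,8)*16=128 best=238, r--
l=1 r=16: min(15,8)*15=120 best=238, r--
l=1 r=15: min(15,14)*14=196 best=238, r--
l=1 r=14: min(15,12)*13=156 best=238, r--
l=1 r=13: min(15,1)*12=12 best=238, r--
l=1 r=12: min(15,6)*11=66 best=238, r--
l=1 r=11: min(15,1)*10=10 best=238, r--
l=1 r=10: min(15,13)*9=117 best=238, r--
l=1 r=9: min(15,6)*8=48 best=238, r--
l=1 r=8: min(15,12)*7=84 best=238, r--
l=1 r=7: min(15,1)*6=6 best=238, r--
l=1 r=6: min(15,12)*5=60 best=238, r--
l=1 r=5: min(15,14)*4=56 best=238, r--
l=1 r=4: min(15,15)*3=45 best=238, r--
l=1 r=3: min(15,9)*2=18 best=238, r--
l=1 r=2: min(15,3)*1=3 best=238, r--

max area = 238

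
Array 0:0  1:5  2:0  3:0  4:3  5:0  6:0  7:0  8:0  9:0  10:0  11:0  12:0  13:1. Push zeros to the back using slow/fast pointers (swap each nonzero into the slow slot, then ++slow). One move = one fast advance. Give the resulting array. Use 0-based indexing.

[5, 3, 1, 0, 0, 0, 0, 0, 0, 0, 0, 0, 0, 0]

slow=0 fast=0: a[fast]=0, fast++
slow=0 fast=1: a[fast]=5≠0 swap→a[0]=5, slow++,fast++
slow=1 fast=2: a[fast]=0, fast++
slow=1 fast=3: a[fast]=0, fast++
slow=1 fast=4: a[fast]=3≠0 swap→a[1]=3, slow++,fast++
slow=2 fast=5: a[fast]=0, fast++
slow=2 fast=6: a[fast]=0, fast++
slow=2 fast=7: a[fast]=0, fast++
slow=2 fast=8: a[fast]=0, fast++
slow=2 fast=9: a[fast]=0, fast++
slow=2 fast=10: a[fast]=0, fast++
slow=2 fast=11: a[fast]=0, fast++
slow=2 fast=12: a[fast]=0, fast++
slow=2 fast=13: a[fast]=1≠0 swap→a[2]=1, slow++,fast++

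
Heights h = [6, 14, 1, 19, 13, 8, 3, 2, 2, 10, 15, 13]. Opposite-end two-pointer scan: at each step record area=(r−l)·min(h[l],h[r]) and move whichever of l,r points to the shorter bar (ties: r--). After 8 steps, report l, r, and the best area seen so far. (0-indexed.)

[0,11] min(6,13)*11=66 best=66 * → l++
[1,11] min(14,13)*10=130 best=130 * → r--
[1,10] min(14,15)*9=126 best=130 → l++
[2,10] min(1,15)*8=8 best=130 → l++
[3,10] min(19,15)*7=105 best=130 → r--
[3,9] min(19,10)*6=60 best=130 → r--
[3,8] min(19,2)*5=10 best=130 → r--
[3,7] min(19,2)*4=8 best=130 → r--

l=3, r=6, best area=130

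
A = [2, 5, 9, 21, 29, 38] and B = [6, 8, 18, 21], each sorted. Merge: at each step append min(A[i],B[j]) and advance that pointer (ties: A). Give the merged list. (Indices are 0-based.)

[i=0,j=0] A[i]=2<=B[j]=6 take 2 → i++
[i=1,j=0] A[i]=5<=B[j]=6 take 5 → i++
[i=2,j=0] A[i]=9>B[j]=6 take 6 → j++
[i=2,j=1] A[i]=9>B[j]=8 take 8 → j++
[i=2,j=2] A[i]=9<=B[j]=18 take 9 → i++
[i=3,j=2] A[i]=21>B[j]=18 take 18 → j++
[i=3,j=3] A[i]=21<=B[j]=21 take 21 → i++
[i=4,j=3] A[i]=29>B[j]=21 take 21 → j++
[i=4,j=4] B done, take A[i]=29 → i++
[i=5,j=4] B done, take A[i]=38 → i++

[2, 5, 6, 8, 9, 18, 21, 21, 29, 38]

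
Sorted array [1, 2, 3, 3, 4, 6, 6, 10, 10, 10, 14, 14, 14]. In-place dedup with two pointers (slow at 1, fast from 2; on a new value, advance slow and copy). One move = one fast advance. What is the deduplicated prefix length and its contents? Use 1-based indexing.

slow=1 fast=2: a[fast]=2≠a[slow]=1 write a[2]=2, slow++,fast++
slow=2 fast=3: a[fast]=3≠a[slow]=2 write a[3]=3, slow++,fast++
slow=3 fast=4: a[fast]=3=a[slow] dup, fast++
slow=3 fast=5: a[fast]=4≠a[slow]=3 write a[4]=4, slow++,fast++
slow=4 fast=6: a[fast]=6≠a[slow]=4 write a[5]=6, slow++,fast++
slow=5 fast=7: a[fast]=6=a[slow] dup, fast++
slow=5 fast=8: a[fast]=10≠a[slow]=6 write a[6]=10, slow++,fast++
slow=6 fast=9: a[fast]=10=a[slow] dup, fast++
slow=6 fast=10: a[fast]=10=a[slow] dup, fast++
slow=6 fast=11: a[fast]=14≠a[slow]=10 write a[7]=14, slow++,fast++
slow=7 fast=12: a[fast]=14=a[slow] dup, fast++
slow=7 fast=13: a[fast]=14=a[slow] dup, fast++

length 7; prefix = [1, 2, 3, 4, 6, 10, 14]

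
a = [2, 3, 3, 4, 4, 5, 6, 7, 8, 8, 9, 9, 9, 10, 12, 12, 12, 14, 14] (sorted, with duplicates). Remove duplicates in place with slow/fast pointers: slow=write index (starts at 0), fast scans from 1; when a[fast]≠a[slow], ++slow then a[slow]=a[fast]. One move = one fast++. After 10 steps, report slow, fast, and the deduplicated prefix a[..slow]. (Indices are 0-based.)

(s=0,f=1) a[fast]=3≠a[slow]=2 write a[1]=3 → slow++,fast++
(s=1,f=2) a[fast]=3=a[slow] dup → fast++
(s=1,f=3) a[fast]=4≠a[slow]=3 write a[2]=4 → slow++,fast++
(s=2,f=4) a[fast]=4=a[slow] dup → fast++
(s=2,f=5) a[fast]=5≠a[slow]=4 write a[3]=5 → slow++,fast++
(s=3,f=6) a[fast]=6≠a[slow]=5 write a[4]=6 → slow++,fast++
(s=4,f=7) a[fast]=7≠a[slow]=6 write a[5]=7 → slow++,fast++
(s=5,f=8) a[fast]=8≠a[slow]=7 write a[6]=8 → slow++,fast++
(s=6,f=9) a[fast]=8=a[slow] dup → fast++
(s=6,f=10) a[fast]=9≠a[slow]=8 write a[7]=9 → slow++,fast++

slow=7, fast=11, prefix=[2, 3, 4, 5, 6, 7, 8, 9]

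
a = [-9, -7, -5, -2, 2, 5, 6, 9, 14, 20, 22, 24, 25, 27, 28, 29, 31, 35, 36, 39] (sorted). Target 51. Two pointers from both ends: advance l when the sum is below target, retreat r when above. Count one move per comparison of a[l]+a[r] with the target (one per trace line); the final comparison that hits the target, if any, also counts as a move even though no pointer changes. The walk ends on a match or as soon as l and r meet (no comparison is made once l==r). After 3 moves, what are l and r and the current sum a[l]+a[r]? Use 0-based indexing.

l=3, r=19, sum=37

l=0 r=19: -9+39=30 <51, l++
l=1 r=19: -7+39=32 <51, l++
l=2 r=19: -5+39=34 <51, l++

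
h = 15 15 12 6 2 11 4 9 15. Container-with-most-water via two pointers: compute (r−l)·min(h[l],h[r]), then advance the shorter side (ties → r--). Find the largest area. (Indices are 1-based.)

[1,9] min(15,15)*8=120 best=120 * → r--
[1,8] min(15,9)*7=63 best=120 → r--
[1,7] min(15,4)*6=24 best=120 → r--
[1,6] min(15,11)*5=55 best=120 → r--
[1,5] min(15,2)*4=8 best=120 → r--
[1,4] min(15,6)*3=18 best=120 → r--
[1,3] min(15,12)*2=24 best=120 → r--
[1,2] min(15,15)*1=15 best=120 → r--

max area = 120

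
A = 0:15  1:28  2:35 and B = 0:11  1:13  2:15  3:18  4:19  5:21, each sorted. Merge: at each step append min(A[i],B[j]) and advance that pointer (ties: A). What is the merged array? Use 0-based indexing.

[i=0,j=0] A[i]=15>B[j]=11 take 11 → j++
[i=0,j=1] A[i]=15>B[j]=13 take 13 → j++
[i=0,j=2] A[i]=15<=B[j]=15 take 15 → i++
[i=1,j=2] A[i]=28>B[j]=15 take 15 → j++
[i=1,j=3] A[i]=28>B[j]=18 take 18 → j++
[i=1,j=4] A[i]=28>B[j]=19 take 19 → j++
[i=1,j=5] A[i]=28>B[j]=21 take 21 → j++
[i=1,j=6] B done, take A[i]=28 → i++
[i=2,j=6] B done, take A[i]=35 → i++

[11, 13, 15, 15, 18, 19, 21, 28, 35]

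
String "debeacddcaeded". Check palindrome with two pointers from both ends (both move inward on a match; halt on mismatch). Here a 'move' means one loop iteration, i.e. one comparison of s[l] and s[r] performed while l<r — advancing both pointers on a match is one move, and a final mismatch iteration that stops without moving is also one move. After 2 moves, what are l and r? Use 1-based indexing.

l=3, r=12

[1,14] 'd'=='d' → l++,r--
[2,13] 'e'=='e' → l++,r--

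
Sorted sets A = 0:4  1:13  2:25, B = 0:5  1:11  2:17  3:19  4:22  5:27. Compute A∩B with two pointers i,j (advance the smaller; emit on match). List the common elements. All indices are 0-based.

intersection = []

i=0 j=0: 4<5, i++
i=1 j=0: 13>5, j++
i=1 j=1: 13>11, j++
i=1 j=2: 13<17, i++
i=2 j=2: 25>17, j++
i=2 j=3: 25>19, j++
i=2 j=4: 25>22, j++
i=2 j=5: 25<27, i++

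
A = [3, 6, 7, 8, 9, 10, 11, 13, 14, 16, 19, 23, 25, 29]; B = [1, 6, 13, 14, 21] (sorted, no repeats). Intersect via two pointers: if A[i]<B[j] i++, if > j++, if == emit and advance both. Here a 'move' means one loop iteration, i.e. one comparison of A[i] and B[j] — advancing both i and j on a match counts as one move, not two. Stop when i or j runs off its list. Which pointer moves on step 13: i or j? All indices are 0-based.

j

i=0 j=0: 3>1, j++
i=0 j=1: 3<6, i++
i=1 j=1: 6==6 emit, i++,j++
i=2 j=2: 7<13, i++
i=3 j=2: 8<13, i++
i=4 j=2: 9<13, i++
i=5 j=2: 10<13, i++
i=6 j=2: 11<13, i++
i=7 j=2: 13==13 emit, i++,j++
i=8 j=3: 14==14 emit, i++,j++
i=9 j=4: 16<21, i++
i=10 j=4: 19<21, i++
i=11 j=4: 23>21, j++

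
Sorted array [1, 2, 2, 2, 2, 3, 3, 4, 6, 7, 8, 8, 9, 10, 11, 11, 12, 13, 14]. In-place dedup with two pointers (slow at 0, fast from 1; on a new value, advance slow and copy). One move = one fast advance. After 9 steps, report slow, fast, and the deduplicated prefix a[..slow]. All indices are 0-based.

slow=5, fast=10, prefix=[1, 2, 3, 4, 6, 7]

(s=0,f=1) a[fast]=2≠a[slow]=1 write a[1]=2 → slow++,fast++
(s=1,f=2) a[fast]=2=a[slow] dup → fast++
(s=1,f=3) a[fast]=2=a[slow] dup → fast++
(s=1,f=4) a[fast]=2=a[slow] dup → fast++
(s=1,f=5) a[fast]=3≠a[slow]=2 write a[2]=3 → slow++,fast++
(s=2,f=6) a[fast]=3=a[slow] dup → fast++
(s=2,f=7) a[fast]=4≠a[slow]=3 write a[3]=4 → slow++,fast++
(s=3,f=8) a[fast]=6≠a[slow]=4 write a[4]=6 → slow++,fast++
(s=4,f=9) a[fast]=7≠a[slow]=6 write a[5]=7 → slow++,fast++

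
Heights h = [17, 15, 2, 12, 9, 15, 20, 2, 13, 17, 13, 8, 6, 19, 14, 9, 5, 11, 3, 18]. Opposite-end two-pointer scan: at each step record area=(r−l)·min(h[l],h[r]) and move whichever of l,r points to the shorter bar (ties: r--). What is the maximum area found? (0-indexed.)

l=0 r=19: min(17,18)*19=323 best=323 *, l++
l=1 r=19: min(15,18)*18=270 best=323, l++
l=2 r=19: min(2,18)*17=34 best=323, l++
l=3 r=19: min(12,18)*16=192 best=323, l++
l=4 r=19: min(9,18)*15=135 best=323, l++
l=5 r=19: min(15,18)*14=210 best=323, l++
l=6 r=19: min(20,18)*13=234 best=323, r--
l=6 r=18: min(20,3)*12=36 best=323, r--
l=6 r=17: min(20,11)*11=121 best=323, r--
l=6 r=16: min(20,5)*10=50 best=323, r--
l=6 r=15: min(20,9)*9=81 best=323, r--
l=6 r=14: min(20,14)*8=112 best=323, r--
l=6 r=13: min(20,19)*7=133 best=323, r--
l=6 r=12: min(20,6)*6=36 best=323, r--
l=6 r=11: min(20,8)*5=40 best=323, r--
l=6 r=10: min(20,13)*4=52 best=323, r--
l=6 r=9: min(20,17)*3=51 best=323, r--
l=6 r=8: min(20,13)*2=26 best=323, r--
l=6 r=7: min(20,2)*1=2 best=323, r--

max area = 323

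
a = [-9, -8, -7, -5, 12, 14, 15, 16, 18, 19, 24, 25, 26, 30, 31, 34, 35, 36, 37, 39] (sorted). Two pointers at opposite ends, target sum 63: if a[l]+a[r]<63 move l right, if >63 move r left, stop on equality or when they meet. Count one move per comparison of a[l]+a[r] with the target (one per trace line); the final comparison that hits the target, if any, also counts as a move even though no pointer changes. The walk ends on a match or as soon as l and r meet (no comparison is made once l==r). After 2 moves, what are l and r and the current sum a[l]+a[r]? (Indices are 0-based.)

l=2, r=19, sum=32

l=0 r=19: -9+39=30 <63, l++
l=1 r=19: -8+39=31 <63, l++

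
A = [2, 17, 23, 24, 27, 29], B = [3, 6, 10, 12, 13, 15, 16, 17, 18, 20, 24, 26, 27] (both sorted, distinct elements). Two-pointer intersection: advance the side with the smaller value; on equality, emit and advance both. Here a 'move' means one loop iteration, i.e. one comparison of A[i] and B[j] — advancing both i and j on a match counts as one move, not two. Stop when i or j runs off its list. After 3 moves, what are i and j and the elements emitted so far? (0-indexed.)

i=1, j=2, emitted=[]

i=0 j=0: 2<3, i++
i=1 j=0: 17>3, j++
i=1 j=1: 17>6, j++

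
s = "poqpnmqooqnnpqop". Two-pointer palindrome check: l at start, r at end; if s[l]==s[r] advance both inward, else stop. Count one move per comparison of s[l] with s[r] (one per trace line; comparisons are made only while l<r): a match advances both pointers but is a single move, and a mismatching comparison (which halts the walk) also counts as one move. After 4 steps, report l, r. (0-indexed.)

l=0 r=15: 'p'=='p', l++,r--
l=1 r=14: 'o'=='o', l++,r--
l=2 r=13: 'q'=='q', l++,r--
l=3 r=12: 'p'=='p', l++,r--

l=4, r=11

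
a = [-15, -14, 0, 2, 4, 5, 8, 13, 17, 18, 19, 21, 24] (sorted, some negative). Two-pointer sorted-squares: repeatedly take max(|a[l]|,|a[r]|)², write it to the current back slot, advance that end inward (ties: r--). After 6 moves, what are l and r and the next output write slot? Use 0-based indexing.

[0,12] |-15|<=|24| out[12]=576 → r--
[0,11] |-15|<=|21| out[11]=441 → r--
[0,10] |-15|<=|19| out[10]=361 → r--
[0,9] |-15|<=|18| out[9]=324 → r--
[0,8] |-15|<=|17| out[8]=289 → r--
[0,7] |-15|>|13| out[7]=225 → l++

l=1, r=7, next write slot=6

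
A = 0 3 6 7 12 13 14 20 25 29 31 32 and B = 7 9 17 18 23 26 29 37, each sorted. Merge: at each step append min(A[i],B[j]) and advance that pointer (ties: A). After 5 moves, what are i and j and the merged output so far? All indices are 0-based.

[i=0,j=0] A[i]=0<=B[j]=7 take 0 → i++
[i=1,j=0] A[i]=3<=B[j]=7 take 3 → i++
[i=2,j=0] A[i]=6<=B[j]=7 take 6 → i++
[i=3,j=0] A[i]=7<=B[j]=7 take 7 → i++
[i=4,j=0] A[i]=12>B[j]=7 take 7 → j++

i=4, j=1, merged so far=[0, 3, 6, 7, 7]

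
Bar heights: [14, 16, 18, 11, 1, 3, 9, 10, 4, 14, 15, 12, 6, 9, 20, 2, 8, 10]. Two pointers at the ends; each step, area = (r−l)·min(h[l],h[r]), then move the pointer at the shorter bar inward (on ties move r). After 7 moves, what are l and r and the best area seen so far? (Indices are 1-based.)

l=5, r=15, best area=216

l=1 r=18: min(14,10)*17=170 best=170 *, r--
l=1 r=17: min(14,8)*16=128 best=170, r--
l=1 r=16: min(14,2)*15=30 best=170, r--
l=1 r=15: min(14,20)*14=196 best=196 *, l++
l=2 r=15: min(16,20)*13=208 best=208 *, l++
l=3 r=15: min(18,20)*12=216 best=216 *, l++
l=4 r=15: min(11,20)*11=121 best=216, l++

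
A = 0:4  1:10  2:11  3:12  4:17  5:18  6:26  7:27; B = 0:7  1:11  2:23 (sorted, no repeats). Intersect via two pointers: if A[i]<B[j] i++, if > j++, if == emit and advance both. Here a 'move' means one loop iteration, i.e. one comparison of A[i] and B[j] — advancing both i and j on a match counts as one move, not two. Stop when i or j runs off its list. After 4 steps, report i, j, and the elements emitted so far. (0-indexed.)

[i=0,j=0] 4<7 → i++
[i=1,j=0] 10>7 → j++
[i=1,j=1] 10<11 → i++
[i=2,j=1] 11==11 emit → i++,j++

i=3, j=2, emitted=[11]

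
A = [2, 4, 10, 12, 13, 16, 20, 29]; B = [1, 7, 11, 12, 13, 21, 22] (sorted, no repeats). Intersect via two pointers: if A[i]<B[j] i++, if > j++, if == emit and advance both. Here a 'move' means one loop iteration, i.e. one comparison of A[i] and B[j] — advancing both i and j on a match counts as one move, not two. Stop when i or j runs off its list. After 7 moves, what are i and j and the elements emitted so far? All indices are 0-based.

[i=0,j=0] 2>1 → j++
[i=0,j=1] 2<7 → i++
[i=1,j=1] 4<7 → i++
[i=2,j=1] 10>7 → j++
[i=2,j=2] 10<11 → i++
[i=3,j=2] 12>11 → j++
[i=3,j=3] 12==12 emit → i++,j++

i=4, j=4, emitted=[12]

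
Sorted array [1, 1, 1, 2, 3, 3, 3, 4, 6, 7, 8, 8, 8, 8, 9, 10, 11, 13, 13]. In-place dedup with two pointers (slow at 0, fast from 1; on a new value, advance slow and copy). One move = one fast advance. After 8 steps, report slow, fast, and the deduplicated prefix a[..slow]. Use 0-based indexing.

(s=0,f=1) a[fast]=1=a[slow] dup → fast++
(s=0,f=2) a[fast]=1=a[slow] dup → fast++
(s=0,f=3) a[fast]=2≠a[slow]=1 write a[1]=2 → slow++,fast++
(s=1,f=4) a[fast]=3≠a[slow]=2 write a[2]=3 → slow++,fast++
(s=2,f=5) a[fast]=3=a[slow] dup → fast++
(s=2,f=6) a[fast]=3=a[slow] dup → fast++
(s=2,f=7) a[fast]=4≠a[slow]=3 write a[3]=4 → slow++,fast++
(s=3,f=8) a[fast]=6≠a[slow]=4 write a[4]=6 → slow++,fast++

slow=4, fast=9, prefix=[1, 2, 3, 4, 6]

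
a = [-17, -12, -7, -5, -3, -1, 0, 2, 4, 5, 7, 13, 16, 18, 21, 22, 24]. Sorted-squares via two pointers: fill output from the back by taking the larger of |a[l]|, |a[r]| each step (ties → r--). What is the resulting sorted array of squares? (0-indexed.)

l=0 r=16: |-17|<=|24| out[16]=576, r--
l=0 r=15: |-17|<=|22| out[15]=484, r--
l=0 r=14: |-17|<=|21| out[14]=441, r--
l=0 r=13: |-17|<=|18| out[13]=324, r--
l=0 r=12: |-17|>|16| out[12]=289, l++
l=1 r=12: |-12|<=|16| out[11]=256, r--
l=1 r=11: |-12|<=|13| out[10]=169, r--
l=1 r=10: |-12|>|7| out[9]=144, l++
l=2 r=10: |-7|<=|7| out[8]=49, r--
l=2 r=9: |-7|>|5| out[7]=49, l++
l=3 r=9: |-5|<=|5| out[6]=25, r--
l=3 r=8: |-5|>|4| out[5]=25, l++
l=4 r=8: |-3|<=|4| out[4]=16, r--
l=4 r=7: |-3|>|2| out[3]=9, l++
l=5 r=7: |-1|<=|2| out[2]=4, r--
l=5 r=6: |-1|>|0| out[1]=1, l++
l=6 r=6: |0|<=|0| out[0]=0, r--

[0, 1, 4, 9, 16, 25, 25, 49, 49, 144, 169, 256, 289, 324, 441, 484, 576]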